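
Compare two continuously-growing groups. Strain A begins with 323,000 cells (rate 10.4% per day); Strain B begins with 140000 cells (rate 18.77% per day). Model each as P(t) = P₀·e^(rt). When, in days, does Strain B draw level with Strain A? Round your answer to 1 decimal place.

323000·e^(0.104t) = 140000·e^(0.1877t)
323000/140000 = e^((0.1877 − 0.104)t) → ln(2.30714) = 0.0837·t
t = 0.83601 / 0.0837

t ≈ 10.0 days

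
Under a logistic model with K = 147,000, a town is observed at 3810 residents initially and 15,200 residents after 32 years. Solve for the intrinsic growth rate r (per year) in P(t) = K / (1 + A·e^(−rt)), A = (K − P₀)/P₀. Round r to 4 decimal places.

A = (147000 − 3810)/3810 = 37.58268
15200 = 147000/(1 + 37.58268·e^(−r·32)) → e^(−32r) = (9.67105 − 1)/37.58268 = 0.230719
r = −ln(0.230719)/32 = 1.46655/32

r ≈ 0.0458 per year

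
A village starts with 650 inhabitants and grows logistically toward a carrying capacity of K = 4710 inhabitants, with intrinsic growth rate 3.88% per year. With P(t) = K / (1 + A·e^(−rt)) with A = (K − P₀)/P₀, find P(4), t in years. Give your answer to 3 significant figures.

≈ 742 inhabitants

A = (4710 − 650)/650 = 6.24615
P(4) = 4710 / (1 + 6.24615·e^(−0.0388·4)) = 4710 / (1 + 6.24615·0.856244)
= 4710 / 6.34823 ≈ 741.94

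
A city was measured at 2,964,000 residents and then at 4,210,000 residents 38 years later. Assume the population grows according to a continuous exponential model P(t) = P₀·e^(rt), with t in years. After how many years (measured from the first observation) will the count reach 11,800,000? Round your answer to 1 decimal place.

t ≈ 149.6 years

r = ln(4210000/2964000) / 38 ≈ 0.009235 per year
t = ln(11800000/2964000) / r = 1.38156 / 0.009235 ≈ 149.603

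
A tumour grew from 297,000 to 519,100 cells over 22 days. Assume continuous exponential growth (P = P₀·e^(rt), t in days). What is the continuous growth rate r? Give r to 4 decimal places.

r ≈ 0.0254 per day

519100 = 297000 · e^(r·22)
e^(22r) = 519100/297000 = 1.74781
r = ln(1.74781) / 22 = 0.55836 / 22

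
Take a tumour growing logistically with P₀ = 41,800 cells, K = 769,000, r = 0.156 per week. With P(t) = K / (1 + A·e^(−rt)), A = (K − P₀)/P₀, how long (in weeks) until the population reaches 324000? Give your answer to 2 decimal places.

A = (769000 − 41800)/41800 = 17.39713
324000 = 769000/(1 + 17.39713·e^(−0.156t)) → 1 + 17.39713·e^(−0.156t) = 2.37346
e^(−0.156t) = 0.078947 → t = ln(12.66667)/0.156 = 2.53897/0.156

t ≈ 16.28 weeks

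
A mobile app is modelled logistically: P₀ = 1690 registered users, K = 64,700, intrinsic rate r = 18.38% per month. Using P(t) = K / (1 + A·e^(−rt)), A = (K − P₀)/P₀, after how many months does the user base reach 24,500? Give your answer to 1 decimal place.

t ≈ 17.0 months

A = (64700 − 1690)/1690 = 37.28402
24500 = 64700/(1 + 37.28402·e^(−0.1838t)) → 1 + 37.28402·e^(−0.1838t) = 2.64082
e^(−0.1838t) = 0.044009 → t = ln(22.72285)/0.1838 = 3.12337/0.1838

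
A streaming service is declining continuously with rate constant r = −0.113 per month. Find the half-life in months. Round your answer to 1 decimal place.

half-life = ln(2) / |r| = 0.69315 / 0.113

half-life ≈ 6.1 months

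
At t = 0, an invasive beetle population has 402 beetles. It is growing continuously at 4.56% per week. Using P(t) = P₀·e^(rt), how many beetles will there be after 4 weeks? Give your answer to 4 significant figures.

≈ 482.4 beetles

P(4) = 402 · e^(0.0456·4) = 402 · e^(0.1824)
= 402 · 1.20009 ≈ 482.44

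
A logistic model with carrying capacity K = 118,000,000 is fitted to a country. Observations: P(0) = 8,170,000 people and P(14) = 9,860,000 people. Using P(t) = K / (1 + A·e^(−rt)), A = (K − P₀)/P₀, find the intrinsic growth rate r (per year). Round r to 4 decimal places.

A = (118000000 − 8170000)/8170000 = 13.44308
9860000 = 118000000/(1 + 13.44308·e^(−r·14)) → e^(−14r) = (11.96755 − 1)/13.44308 = 0.81585
r = −ln(0.81585)/14 = 0.20352/14

r ≈ 0.0145 per year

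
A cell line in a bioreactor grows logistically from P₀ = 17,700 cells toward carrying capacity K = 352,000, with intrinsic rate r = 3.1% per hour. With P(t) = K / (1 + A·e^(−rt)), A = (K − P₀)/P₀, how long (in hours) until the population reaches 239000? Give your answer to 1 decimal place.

A = (352000 − 17700)/17700 = 18.88701
239000 = 352000/(1 + 18.88701·e^(−0.031t)) → 1 + 18.88701·e^(−0.031t) = 1.4728
e^(−0.031t) = 0.025033 → t = ln(39.94685)/0.031 = 3.68755/0.031

t ≈ 119.0 hours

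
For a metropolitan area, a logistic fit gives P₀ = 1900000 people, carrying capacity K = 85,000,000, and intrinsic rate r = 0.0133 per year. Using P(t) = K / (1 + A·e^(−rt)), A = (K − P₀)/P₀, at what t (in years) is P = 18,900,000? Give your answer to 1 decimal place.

A = (85000000 − 1900000)/1900000 = 43.73684
18900000 = 85000000/(1 + 43.73684·e^(−0.0133t)) → 1 + 43.73684·e^(−0.0133t) = 4.49735
e^(−0.0133t) = 0.079964 → t = ln(12.50569)/0.0133 = 2.52618/0.0133

t ≈ 189.9 years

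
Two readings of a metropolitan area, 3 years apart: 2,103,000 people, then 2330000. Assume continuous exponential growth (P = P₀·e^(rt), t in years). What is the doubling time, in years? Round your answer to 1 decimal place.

r = ln(2330000/2103000) / 3 = ln(1.10794) / 3 ≈ 0.034168 per year
doubling time = ln 2 / |r| = 0.69315 / 0.034168

doubling time ≈ 20.3 years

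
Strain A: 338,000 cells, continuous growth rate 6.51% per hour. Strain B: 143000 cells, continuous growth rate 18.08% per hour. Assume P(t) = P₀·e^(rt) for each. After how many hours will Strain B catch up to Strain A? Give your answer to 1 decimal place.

t ≈ 7.4 hours

338000·e^(0.0651t) = 143000·e^(0.1808t)
338000/143000 = e^((0.1808 − 0.0651)t) → ln(2.36364) = 0.1157·t
t = 0.8602 / 0.1157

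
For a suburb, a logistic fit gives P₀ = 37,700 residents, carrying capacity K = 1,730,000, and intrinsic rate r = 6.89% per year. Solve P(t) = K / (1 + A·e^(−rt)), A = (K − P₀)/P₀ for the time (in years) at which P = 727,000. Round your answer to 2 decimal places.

t ≈ 50.54 years

A = (1730000 − 37700)/37700 = 44.88859
727000 = 1730000/(1 + 44.88859·e^(−0.0689t)) → 1 + 44.88859·e^(−0.0689t) = 2.37964
e^(−0.0689t) = 0.030735 → t = ln(32.5364)/0.0689 = 3.48236/0.0689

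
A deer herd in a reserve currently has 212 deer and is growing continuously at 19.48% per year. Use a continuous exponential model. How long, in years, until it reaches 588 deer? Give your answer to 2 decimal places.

t ≈ 5.24 years

588 = 212 · e^(0.1948·t)
t = ln(588/212) / 0.1948 = ln(2.77358) / 0.1948 = 1.02014 / 0.1948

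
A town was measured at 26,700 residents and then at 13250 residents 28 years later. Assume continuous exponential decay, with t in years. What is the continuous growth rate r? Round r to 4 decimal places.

r ≈ -0.0250 per year

13250 = 26700 · e^(r·28)
e^(28r) = 13250/26700 = 0.49625
r = ln(0.49625) / 28 = -0.70067 / 28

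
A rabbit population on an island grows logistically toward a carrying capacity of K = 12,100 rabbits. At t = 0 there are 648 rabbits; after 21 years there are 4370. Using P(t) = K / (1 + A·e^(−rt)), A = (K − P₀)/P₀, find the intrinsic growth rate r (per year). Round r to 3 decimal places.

r ≈ 0.110 per year

A = (12100 − 648)/648 = 17.67284
4370 = 12100/(1 + 17.67284·e^(−r·21)) → e^(−21r) = (2.76888 − 1)/17.67284 = 0.10009
r = −ln(0.10009)/21 = 2.30168/21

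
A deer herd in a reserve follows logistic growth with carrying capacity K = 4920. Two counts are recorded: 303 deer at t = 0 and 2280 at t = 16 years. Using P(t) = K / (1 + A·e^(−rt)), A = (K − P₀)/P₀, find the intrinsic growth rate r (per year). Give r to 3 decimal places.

r ≈ 0.161 per year

A = (4920 − 303)/303 = 15.23762
2280 = 4920/(1 + 15.23762·e^(−r·16)) → e^(−16r) = (2.15789 − 1)/15.23762 = 0.075989
r = −ln(0.075989)/16 = 2.57716/16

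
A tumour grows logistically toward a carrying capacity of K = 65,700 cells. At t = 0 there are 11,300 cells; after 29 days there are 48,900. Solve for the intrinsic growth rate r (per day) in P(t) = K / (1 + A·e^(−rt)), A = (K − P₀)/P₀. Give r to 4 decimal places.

A = (65700 − 11300)/11300 = 4.81416
48900 = 65700/(1 + 4.81416·e^(−r·29)) → e^(−29r) = (1.34356 − 1)/4.81416 = 0.071364
r = −ln(0.071364)/29 = 2.63996/29

r ≈ 0.0910 per day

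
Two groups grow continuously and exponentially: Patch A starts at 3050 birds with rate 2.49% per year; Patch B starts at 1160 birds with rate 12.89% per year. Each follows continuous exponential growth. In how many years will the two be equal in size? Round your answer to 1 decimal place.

3050·e^(0.0249t) = 1160·e^(0.1289t)
3050/1160 = e^((0.1289 − 0.0249)t) → ln(2.62931) = 0.104·t
t = 0.96672 / 0.104

t ≈ 9.3 years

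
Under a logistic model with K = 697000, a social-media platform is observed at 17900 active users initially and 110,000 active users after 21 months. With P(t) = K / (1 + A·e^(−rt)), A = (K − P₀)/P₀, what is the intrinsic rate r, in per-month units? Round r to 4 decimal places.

A = (697000 − 17900)/17900 = 37.93855
110000 = 697000/(1 + 37.93855·e^(−r·21)) → e^(−21r) = (6.33636 − 1)/37.93855 = 0.140658
r = −ln(0.140658)/21 = 1.96142/21

r ≈ 0.0934 per month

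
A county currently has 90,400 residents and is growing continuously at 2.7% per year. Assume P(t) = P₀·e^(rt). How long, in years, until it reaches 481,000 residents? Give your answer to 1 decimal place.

481000 = 90400 · e^(0.027·t)
t = ln(481000/90400) / 0.027 = ln(5.3208) / 0.027 = 1.67162 / 0.027

t ≈ 61.9 years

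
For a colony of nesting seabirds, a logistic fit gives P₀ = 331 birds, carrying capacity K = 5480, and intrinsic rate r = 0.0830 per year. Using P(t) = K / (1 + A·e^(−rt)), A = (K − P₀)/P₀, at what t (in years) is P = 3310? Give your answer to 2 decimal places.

A = (5480 − 331)/331 = 15.55589
3310 = 5480/(1 + 15.55589·e^(−0.083t)) → 1 + 15.55589·e^(−0.083t) = 1.65559
e^(−0.083t) = 0.042144 → t = ln(23.72811)/0.083 = 3.16666/0.083

t ≈ 38.15 years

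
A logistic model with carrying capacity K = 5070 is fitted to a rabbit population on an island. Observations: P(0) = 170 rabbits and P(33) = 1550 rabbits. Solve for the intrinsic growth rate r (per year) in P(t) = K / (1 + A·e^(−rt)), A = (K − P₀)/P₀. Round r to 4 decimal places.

A = (5070 − 170)/170 = 28.82353
1550 = 5070/(1 + 28.82353·e^(−r·33)) → e^(−33r) = (3.27097 − 1)/28.82353 = 0.078789
r = −ln(0.078789)/33 = 2.54099/33

r ≈ 0.0770 per year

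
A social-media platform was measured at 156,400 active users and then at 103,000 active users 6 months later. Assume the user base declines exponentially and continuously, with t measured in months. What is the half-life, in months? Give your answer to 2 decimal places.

half-life ≈ 9.96 months

r = ln(103000/156400) / 6 = ln(0.65857) / 6 ≈ -0.069615 per month
half-life = ln 2 / |r| = 0.69315 / 0.069615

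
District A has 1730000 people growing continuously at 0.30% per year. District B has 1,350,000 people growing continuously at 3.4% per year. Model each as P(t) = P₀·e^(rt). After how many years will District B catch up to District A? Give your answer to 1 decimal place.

1730000·e^(0.003t) = 1350000·e^(0.034t)
1730000/1350000 = e^((0.034 − 0.003)t) → ln(1.28148) = 0.031·t
t = 0.24802 / 0.031

t ≈ 8.0 years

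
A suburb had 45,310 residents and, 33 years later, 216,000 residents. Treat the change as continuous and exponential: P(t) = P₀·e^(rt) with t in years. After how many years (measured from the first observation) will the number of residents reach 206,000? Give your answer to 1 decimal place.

r = ln(216000/45310) / 33 ≈ 0.047326 per year
t = ln(206000/45310) / r = 1.51435 / 0.047326 ≈ 31.998

t ≈ 32.0 years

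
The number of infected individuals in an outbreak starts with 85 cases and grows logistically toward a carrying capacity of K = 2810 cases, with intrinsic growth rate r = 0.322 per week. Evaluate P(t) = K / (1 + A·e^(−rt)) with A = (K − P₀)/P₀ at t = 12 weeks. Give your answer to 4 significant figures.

≈ 1,680 cases

A = (2810 − 85)/85 = 32.05882
P(12) = 2810 / (1 + 32.05882·e^(−0.322·12)) = 2810 / (1 + 32.05882·0.020984)
= 2810 / 1.67272 ≈ 1679.9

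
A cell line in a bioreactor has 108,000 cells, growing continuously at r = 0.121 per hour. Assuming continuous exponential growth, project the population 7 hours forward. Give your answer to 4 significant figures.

≈ 251,900 cells

P(7) = 108000 · e^(0.121·7) = 108000 · e^(0.847)
= 108000 · 2.33264 ≈ 251924.95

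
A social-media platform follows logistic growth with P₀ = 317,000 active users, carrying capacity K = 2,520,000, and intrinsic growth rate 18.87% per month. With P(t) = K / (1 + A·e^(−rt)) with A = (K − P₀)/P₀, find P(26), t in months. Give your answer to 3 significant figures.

≈ 2,400,000 active users

A = (2520000 − 317000)/317000 = 6.94953
P(26) = 2520000 / (1 + 6.94953·e^(−0.1887·26)) = 2520000 / (1 + 6.94953·0.007401)
= 2520000 / 1.05143 ≈ 2396735.03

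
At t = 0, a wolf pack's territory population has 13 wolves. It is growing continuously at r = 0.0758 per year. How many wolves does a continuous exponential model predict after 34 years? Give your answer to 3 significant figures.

P(34) = 13 · e^(0.0758·34) = 13 · e^(2.5772)
= 13 · 13.16024 ≈ 171.08

≈ 171 wolves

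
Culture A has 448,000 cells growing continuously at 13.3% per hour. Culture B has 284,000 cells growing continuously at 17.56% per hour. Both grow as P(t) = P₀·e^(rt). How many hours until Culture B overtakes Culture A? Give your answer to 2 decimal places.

t ≈ 10.70 hours

448000·e^(0.133t) = 284000·e^(0.1756t)
448000/284000 = e^((0.1756 − 0.133)t) → ln(1.57746) = 0.0426·t
t = 0.45582 / 0.0426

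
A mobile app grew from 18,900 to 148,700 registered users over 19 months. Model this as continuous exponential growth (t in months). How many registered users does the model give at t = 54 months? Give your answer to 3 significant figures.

≈ 6,650,000 registered users

r = ln(148700/18900) / 19 ≈ 0.108567 per month
P(54) = 18900 · e^(0.108567·54) = 18900 · 351.63948 ≈ 6645986.11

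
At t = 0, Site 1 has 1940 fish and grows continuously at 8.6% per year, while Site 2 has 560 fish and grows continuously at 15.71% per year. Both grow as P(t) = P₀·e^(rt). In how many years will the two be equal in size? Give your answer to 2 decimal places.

1940·e^(0.086t) = 560·e^(0.1571t)
1940/560 = e^((0.1571 − 0.086)t) → ln(3.46429) = 0.0711·t
t = 1.24251 / 0.0711

t ≈ 17.48 years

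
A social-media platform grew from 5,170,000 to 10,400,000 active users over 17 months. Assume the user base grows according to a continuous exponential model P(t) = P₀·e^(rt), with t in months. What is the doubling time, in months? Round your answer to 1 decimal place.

r = ln(10400000/5170000) / 17 = ln(2.01161) / 17 ≈ 0.041114 per month
doubling time = ln 2 / |r| = 0.69315 / 0.041114

doubling time ≈ 16.9 months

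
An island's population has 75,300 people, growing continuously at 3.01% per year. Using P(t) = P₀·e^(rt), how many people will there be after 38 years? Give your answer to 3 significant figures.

P(38) = 75300 · e^(0.0301·38) = 75300 · e^(1.1438)
= 75300 · 3.13867 ≈ 236342.05

≈ 236,000 people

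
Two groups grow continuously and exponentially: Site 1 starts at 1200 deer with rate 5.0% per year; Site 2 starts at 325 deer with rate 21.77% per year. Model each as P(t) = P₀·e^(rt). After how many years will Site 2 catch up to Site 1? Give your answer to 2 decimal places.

1200·e^(0.05t) = 325·e^(0.2177t)
1200/325 = e^((0.2177 − 0.05)t) → ln(3.69231) = 0.1677·t
t = 1.30625 / 0.1677

t ≈ 7.79 years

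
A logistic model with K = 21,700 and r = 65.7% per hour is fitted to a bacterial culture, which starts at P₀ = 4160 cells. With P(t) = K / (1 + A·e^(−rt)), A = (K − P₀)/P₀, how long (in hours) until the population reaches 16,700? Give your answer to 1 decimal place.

A = (21700 − 4160)/4160 = 4.21635
16700 = 21700/(1 + 4.21635·e^(−0.657t)) → 1 + 4.21635·e^(−0.657t) = 1.2994
e^(−0.657t) = 0.07101 → t = ln(14.0826)/0.657 = 2.64494/0.657

t ≈ 4.0 hours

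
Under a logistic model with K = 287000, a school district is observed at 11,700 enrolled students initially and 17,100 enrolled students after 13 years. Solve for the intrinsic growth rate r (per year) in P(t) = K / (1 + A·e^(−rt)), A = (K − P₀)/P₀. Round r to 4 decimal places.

r ≈ 0.0307 per year

A = (287000 − 11700)/11700 = 23.52991
17100 = 287000/(1 + 23.52991·e^(−r·13)) → e^(−13r) = (16.78363 − 1)/23.52991 = 0.67079
r = −ln(0.67079)/13 = 0.3993/13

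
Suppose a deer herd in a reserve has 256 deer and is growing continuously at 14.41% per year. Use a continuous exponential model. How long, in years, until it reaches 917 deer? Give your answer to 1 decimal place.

917 = 256 · e^(0.1441·t)
t = ln(917/256) / 0.1441 = ln(3.58203) / 0.1441 = 1.27593 / 0.1441

t ≈ 8.9 years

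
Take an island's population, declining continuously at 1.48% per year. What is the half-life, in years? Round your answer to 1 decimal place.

half-life = ln(2) / |r| = 0.69315 / 0.0148

half-life ≈ 46.8 years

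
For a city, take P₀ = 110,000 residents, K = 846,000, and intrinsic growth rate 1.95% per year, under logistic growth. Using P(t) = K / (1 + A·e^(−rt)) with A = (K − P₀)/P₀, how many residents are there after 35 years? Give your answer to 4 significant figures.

A = (846000 − 110000)/110000 = 6.69091
P(35) = 846000 / (1 + 6.69091·e^(−0.0195·35)) = 846000 / (1 + 6.69091·0.505352)
= 846000 / 4.38126 ≈ 193094.94

≈ 193,100 residents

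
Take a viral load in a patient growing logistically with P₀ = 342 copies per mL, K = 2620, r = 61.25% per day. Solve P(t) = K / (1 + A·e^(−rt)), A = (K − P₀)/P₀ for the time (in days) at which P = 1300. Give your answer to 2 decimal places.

A = (2620 − 342)/342 = 6.66082
1300 = 2620/(1 + 6.66082·e^(−0.6125t)) → 1 + 6.66082·e^(−0.6125t) = 2.01538
e^(−0.6125t) = 0.152441 → t = ln(6.5599)/0.6125 = 1.88097/0.6125

t ≈ 3.07 days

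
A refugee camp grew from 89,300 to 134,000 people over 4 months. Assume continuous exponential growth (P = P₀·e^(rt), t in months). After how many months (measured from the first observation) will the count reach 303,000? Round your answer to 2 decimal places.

r = ln(134000/89300) / 4 ≈ 0.10146 per month
t = ln(303000/89300) / r = 1.22173 / 0.10146 ≈ 12.042

t ≈ 12.04 months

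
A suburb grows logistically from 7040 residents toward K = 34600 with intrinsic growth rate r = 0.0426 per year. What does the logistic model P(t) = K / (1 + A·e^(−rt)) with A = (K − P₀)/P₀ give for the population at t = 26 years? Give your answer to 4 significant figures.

A = (34600 − 7040)/7040 = 3.91477
P(26) = 34600 / (1 + 3.91477·e^(−0.0426·26)) = 34600 / (1 + 3.91477·0.330351)
= 34600 / 2.29325 ≈ 15087.77

≈ 15,090 residents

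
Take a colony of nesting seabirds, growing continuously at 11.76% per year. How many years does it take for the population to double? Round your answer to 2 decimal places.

doubling time = ln(2) / |r| = 0.69315 / 0.1176

doubling time ≈ 5.89 years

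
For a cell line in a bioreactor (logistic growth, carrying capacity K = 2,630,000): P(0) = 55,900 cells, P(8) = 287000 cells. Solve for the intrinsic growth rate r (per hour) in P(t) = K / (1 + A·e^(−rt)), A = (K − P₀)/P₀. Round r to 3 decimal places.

r ≈ 0.216 per hour

A = (2630000 − 55900)/55900 = 46.0483
287000 = 2630000/(1 + 46.0483·e^(−r·8)) → e^(−8r) = (9.16376 − 1)/46.0483 = 0.177287
r = −ln(0.177287)/8 = 1.72999/8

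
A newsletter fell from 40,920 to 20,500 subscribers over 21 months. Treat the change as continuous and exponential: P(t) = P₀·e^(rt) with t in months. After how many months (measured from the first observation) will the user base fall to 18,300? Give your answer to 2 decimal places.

r = ln(20500/40920) / 21 ≈ -0.032914 per month
t = ln(18300/40920) / r = -0.80472 / -0.032914 ≈ 24.449

t ≈ 24.45 months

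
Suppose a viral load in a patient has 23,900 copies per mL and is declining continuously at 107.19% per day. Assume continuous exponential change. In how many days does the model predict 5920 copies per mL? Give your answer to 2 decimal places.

t ≈ 1.30 days

5920 = 23900 · e^(-1.0719·t)
t = ln(5920/23900) / -1.0719 = ln(0.2477) / -1.0719 = -1.39554 / -1.0719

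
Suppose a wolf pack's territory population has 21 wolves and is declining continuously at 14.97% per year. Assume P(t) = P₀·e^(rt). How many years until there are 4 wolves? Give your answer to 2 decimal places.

t ≈ 11.08 years

4 = 21 · e^(-0.1497·t)
t = ln(4/21) / -0.1497 = ln(0.19048) / -0.1497 = -1.65823 / -0.1497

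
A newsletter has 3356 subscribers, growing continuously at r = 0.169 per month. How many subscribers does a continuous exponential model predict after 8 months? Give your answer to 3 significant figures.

P(8) = 3356 · e^(0.169·8) = 3356 · e^(1.352)
= 3356 · 3.86515 ≈ 12971.44

≈ 13,000 subscribers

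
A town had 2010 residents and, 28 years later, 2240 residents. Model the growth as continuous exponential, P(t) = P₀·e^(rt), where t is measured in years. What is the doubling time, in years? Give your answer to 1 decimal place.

doubling time ≈ 179.1 years

r = ln(2240/2010) / 28 = ln(1.11443) / 28 ≈ 0.003869 per year
doubling time = ln 2 / |r| = 0.69315 / 0.003869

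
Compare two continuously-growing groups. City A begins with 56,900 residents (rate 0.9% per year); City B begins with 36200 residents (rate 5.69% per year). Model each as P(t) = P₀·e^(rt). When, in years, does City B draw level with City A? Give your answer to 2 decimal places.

56900·e^(0.009t) = 36200·e^(0.0569t)
56900/36200 = e^((0.0569 − 0.009)t) → ln(1.57182) = 0.0479·t
t = 0.45224 / 0.0479

t ≈ 9.44 years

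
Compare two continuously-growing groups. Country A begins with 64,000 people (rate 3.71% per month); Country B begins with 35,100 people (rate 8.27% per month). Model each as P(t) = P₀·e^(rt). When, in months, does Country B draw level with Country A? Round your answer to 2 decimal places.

t ≈ 13.17 months

64000·e^(0.0371t) = 35100·e^(0.0827t)
64000/35100 = e^((0.0827 − 0.0371)t) → ln(1.82336) = 0.0456·t
t = 0.60068 / 0.0456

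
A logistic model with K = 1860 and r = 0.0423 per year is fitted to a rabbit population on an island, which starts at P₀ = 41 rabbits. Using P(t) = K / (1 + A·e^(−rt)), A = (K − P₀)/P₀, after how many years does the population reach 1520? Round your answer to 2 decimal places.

t ≈ 125.06 years

A = (1860 − 41)/41 = 44.36585
1520 = 1860/(1 + 44.36585·e^(−0.0423t)) → 1 + 44.36585·e^(−0.0423t) = 1.22368
e^(−0.0423t) = 0.005042 → t = ln(198.34146)/0.0423 = 5.28999/0.0423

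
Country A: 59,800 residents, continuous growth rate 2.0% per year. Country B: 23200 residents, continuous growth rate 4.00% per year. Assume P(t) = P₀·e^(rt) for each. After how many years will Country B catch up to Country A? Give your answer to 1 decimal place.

59800·e^(0.02t) = 23200·e^(0.04t)
59800/23200 = e^((0.04 − 0.02)t) → ln(2.57759) = 0.02·t
t = 0.94685 / 0.02

t ≈ 47.3 years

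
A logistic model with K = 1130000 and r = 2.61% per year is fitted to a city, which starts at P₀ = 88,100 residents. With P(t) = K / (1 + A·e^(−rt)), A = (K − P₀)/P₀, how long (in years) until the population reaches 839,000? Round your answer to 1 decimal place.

A = (1130000 − 88100)/88100 = 11.82633
839000 = 1130000/(1 + 11.82633·e^(−0.0261t)) → 1 + 11.82633·e^(−0.0261t) = 1.34684
e^(−0.0261t) = 0.029328 → t = ln(34.09723)/0.0261 = 3.52922/0.0261

t ≈ 135.2 years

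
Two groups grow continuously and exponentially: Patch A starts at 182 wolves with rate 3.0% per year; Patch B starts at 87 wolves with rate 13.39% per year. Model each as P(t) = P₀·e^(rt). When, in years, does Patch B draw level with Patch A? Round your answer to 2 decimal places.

t ≈ 7.10 years

182·e^(0.03t) = 87·e^(0.1339t)
182/87 = e^((0.1339 − 0.03)t) → ln(2.09195) = 0.1039·t
t = 0.7381 / 0.1039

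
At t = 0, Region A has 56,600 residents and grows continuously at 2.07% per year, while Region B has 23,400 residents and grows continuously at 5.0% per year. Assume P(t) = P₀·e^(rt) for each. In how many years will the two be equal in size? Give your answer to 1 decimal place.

56600·e^(0.0207t) = 23400·e^(0.05t)
56600/23400 = e^((0.05 − 0.0207)t) → ln(2.4188) = 0.0293·t
t = 0.88327 / 0.0293

t ≈ 30.1 years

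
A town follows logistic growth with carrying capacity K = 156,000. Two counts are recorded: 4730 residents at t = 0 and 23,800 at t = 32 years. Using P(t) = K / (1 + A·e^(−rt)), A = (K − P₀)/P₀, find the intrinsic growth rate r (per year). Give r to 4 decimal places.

r ≈ 0.0547 per year

A = (156000 − 4730)/4730 = 31.98097
23800 = 156000/(1 + 31.98097·e^(−r·32)) → e^(−32r) = (6.55462 − 1)/31.98097 = 0.173685
r = −ln(0.173685)/32 = 1.75051/32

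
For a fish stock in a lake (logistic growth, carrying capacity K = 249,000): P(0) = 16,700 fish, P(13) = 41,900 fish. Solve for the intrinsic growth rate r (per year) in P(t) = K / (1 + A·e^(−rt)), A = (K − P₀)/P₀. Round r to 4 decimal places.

r ≈ 0.0796 per year

A = (249000 − 16700)/16700 = 13.91018
41900 = 249000/(1 + 13.91018·e^(−r·13)) → e^(−13r) = (5.94272 − 1)/13.91018 = 0.355331
r = −ln(0.355331)/13 = 1.0347/13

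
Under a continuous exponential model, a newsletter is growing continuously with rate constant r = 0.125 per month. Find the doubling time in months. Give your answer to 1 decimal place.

doubling time ≈ 5.5 months

doubling time = ln(2) / |r| = 0.69315 / 0.125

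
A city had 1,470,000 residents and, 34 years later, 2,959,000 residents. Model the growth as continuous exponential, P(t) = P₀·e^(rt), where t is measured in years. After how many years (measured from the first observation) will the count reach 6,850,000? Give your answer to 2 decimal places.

r = ln(2959000/1470000) / 34 ≈ 0.020576 per year
t = ln(6850000/1470000) / r = 1.53899 / 0.020576 ≈ 74.795

t ≈ 74.79 years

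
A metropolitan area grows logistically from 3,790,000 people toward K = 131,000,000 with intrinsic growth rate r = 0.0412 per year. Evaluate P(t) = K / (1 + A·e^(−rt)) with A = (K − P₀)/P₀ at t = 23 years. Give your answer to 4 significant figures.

≈ 9,349,000 people

A = (131000000 − 3790000)/3790000 = 33.56464
P(23) = 131000000 / (1 + 33.56464·e^(−0.0412·23)) = 131000000 / (1 + 33.56464·0.38767)
= 131000000 / 14.01202 ≈ 9349118.58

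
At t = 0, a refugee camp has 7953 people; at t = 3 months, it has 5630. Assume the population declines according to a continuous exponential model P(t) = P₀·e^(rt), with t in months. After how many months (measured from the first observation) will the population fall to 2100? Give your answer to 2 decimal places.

r = ln(5630/7953) / 3 ≈ -0.115147 per month
t = ln(2100/7953) / r = -1.33161 / -0.115147 ≈ 11.564

t ≈ 11.56 months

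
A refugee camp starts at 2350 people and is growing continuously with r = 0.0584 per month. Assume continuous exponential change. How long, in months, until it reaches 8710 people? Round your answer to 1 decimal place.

8710 = 2350 · e^(0.0584·t)
t = ln(8710/2350) / 0.0584 = ln(3.70638) / 0.0584 = 1.31006 / 0.0584

t ≈ 22.4 months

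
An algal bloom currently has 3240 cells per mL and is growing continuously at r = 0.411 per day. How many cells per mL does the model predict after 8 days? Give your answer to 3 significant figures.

P(8) = 3240 · e^(0.411·8) = 3240 · e^(3.288)
= 3240 · 26.78923 ≈ 86797.11

≈ 86,800 cells per mL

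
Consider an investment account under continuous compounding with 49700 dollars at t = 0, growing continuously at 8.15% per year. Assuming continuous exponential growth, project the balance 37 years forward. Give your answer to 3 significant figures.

P(37) = 49700 · e^(0.0815·37) = 49700 · e^(3.0155)
= 49700 · 20.39929 ≈ 1013844.62

≈ 1,010,000 dollars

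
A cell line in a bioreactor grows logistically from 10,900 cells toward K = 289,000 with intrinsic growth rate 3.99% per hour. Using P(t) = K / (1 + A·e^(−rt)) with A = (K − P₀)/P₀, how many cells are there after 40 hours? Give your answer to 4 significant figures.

A = (289000 − 10900)/10900 = 25.51376
P(40) = 289000 / (1 + 25.51376·e^(−0.0399·40)) = 289000 / (1 + 25.51376·0.202706)
= 289000 / 6.17179 ≈ 46826

≈ 46,830 cells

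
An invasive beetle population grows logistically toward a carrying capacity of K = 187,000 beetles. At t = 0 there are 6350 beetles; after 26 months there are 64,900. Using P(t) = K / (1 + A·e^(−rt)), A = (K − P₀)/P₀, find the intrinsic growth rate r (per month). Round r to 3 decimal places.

r ≈ 0.104 per month

A = (187000 − 6350)/6350 = 28.44882
64900 = 187000/(1 + 28.44882·e^(−r·26)) → e^(−26r) = (2.88136 − 1)/28.44882 = 0.066131
r = −ln(0.066131)/26 = 2.71611/26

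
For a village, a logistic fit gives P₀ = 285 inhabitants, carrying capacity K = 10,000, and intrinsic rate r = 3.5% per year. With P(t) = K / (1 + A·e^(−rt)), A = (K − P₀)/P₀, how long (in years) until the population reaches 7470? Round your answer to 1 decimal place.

t ≈ 131.8 years

A = (10000 − 285)/285 = 34.08772
7470 = 10000/(1 + 34.08772·e^(−0.035t)) → 1 + 34.08772·e^(−0.035t) = 1.33869
e^(−0.035t) = 0.009936 → t = ln(100.64635)/0.035 = 4.61161/0.035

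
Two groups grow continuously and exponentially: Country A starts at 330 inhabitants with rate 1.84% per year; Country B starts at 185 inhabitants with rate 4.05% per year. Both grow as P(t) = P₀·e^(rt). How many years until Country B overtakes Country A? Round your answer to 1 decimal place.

330·e^(0.0184t) = 185·e^(0.0405t)
330/185 = e^((0.0405 − 0.0184)t) → ln(1.78378) = 0.0221·t
t = 0.57874 / 0.0221

t ≈ 26.2 years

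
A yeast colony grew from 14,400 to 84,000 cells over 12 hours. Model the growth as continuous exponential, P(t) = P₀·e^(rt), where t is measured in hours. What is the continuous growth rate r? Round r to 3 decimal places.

84000 = 14400 · e^(r·12)
e^(12r) = 84000/14400 = 5.83333
r = ln(5.83333) / 12 = 1.76359 / 12

r ≈ 0.147 per hour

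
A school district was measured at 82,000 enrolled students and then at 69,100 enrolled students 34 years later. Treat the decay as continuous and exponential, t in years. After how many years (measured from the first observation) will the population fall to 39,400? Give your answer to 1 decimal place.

r = ln(69100/82000) / 34 ≈ -0.005034 per year
t = ln(39400/82000) / r = -0.73295 / -0.005034 ≈ 145.593

t ≈ 145.6 years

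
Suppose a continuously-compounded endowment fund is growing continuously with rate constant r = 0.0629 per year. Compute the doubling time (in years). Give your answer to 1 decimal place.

doubling time = ln(2) / |r| = 0.69315 / 0.0629

doubling time ≈ 11.0 years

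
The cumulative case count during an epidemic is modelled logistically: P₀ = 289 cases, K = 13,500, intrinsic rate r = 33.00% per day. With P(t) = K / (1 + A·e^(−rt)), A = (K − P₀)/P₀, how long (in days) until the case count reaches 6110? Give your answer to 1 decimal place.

A = (13500 − 289)/289 = 45.7128
6110 = 13500/(1 + 45.7128·e^(−0.33t)) → 1 + 45.7128·e^(−0.33t) = 2.20949
e^(−0.33t) = 0.026459 → t = ln(37.79502)/0.33 = 3.63218/0.33

t ≈ 11.0 days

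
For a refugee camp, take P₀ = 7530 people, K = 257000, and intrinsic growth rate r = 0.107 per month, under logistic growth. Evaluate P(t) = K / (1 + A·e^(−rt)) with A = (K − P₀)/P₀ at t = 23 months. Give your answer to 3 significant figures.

A = (257000 − 7530)/7530 = 33.13015
P(23) = 257000 / (1 + 33.13015·e^(−0.107·23)) = 257000 / (1 + 33.13015·0.08535)
= 257000 / 3.82764 ≈ 67143.14

≈ 67,100 people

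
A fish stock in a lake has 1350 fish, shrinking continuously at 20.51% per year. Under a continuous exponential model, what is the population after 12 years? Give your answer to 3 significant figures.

≈ 115 fish

P(12) = 1350 · e^(-0.2051·12) = 1350 · e^(-2.4612)
= 1350 · 0.08533 ≈ 115.2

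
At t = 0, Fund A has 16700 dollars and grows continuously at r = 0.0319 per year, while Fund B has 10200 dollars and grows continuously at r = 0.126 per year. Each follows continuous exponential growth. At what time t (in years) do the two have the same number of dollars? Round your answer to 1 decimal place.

t ≈ 5.2 years

16700·e^(0.0319t) = 10200·e^(0.126t)
16700/10200 = e^((0.126 − 0.0319)t) → ln(1.63725) = 0.0941·t
t = 0.49302 / 0.0941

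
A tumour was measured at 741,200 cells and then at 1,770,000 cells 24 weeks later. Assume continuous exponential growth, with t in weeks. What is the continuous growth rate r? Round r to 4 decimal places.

1770000 = 741200 · e^(r·24)
e^(24r) = 1770000/741200 = 2.38802
r = ln(2.38802) / 24 = 0.87046 / 24

r ≈ 0.0363 per week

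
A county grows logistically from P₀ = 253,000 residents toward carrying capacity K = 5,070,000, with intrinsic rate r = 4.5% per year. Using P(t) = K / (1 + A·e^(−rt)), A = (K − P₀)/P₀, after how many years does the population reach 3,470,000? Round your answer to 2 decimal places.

A = (5070000 − 253000)/253000 = 19.03953
3470000 = 5070000/(1 + 19.03953·e^(−0.045t)) → 1 + 19.03953·e^(−0.045t) = 1.4611
e^(−0.045t) = 0.024218 → t = ln(41.29197)/0.045 = 3.72067/0.045

t ≈ 82.68 years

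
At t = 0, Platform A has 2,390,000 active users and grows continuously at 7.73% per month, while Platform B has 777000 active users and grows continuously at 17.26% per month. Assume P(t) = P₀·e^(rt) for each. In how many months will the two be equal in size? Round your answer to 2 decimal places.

t ≈ 11.79 months

2390000·e^(0.0773t) = 777000·e^(0.1726t)
2390000/777000 = e^((0.1726 − 0.0773)t) → ln(3.07593) = 0.0953·t
t = 1.12361 / 0.0953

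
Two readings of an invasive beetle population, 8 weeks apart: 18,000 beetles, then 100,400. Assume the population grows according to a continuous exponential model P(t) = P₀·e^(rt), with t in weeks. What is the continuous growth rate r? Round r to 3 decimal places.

r ≈ 0.215 per week

100400 = 18000 · e^(r·8)
e^(8r) = 100400/18000 = 5.57778
r = ln(5.57778) / 8 = 1.71879 / 8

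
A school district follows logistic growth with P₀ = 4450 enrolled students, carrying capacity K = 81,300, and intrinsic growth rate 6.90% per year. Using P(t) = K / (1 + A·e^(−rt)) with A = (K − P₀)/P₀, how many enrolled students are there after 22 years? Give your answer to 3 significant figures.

≈ 17,000 enrolled students

A = (81300 − 4450)/4450 = 17.26966
P(22) = 81300 / (1 + 17.26966·e^(−0.069·22)) = 81300 / (1 + 17.26966·0.21915)
= 81300 / 4.78464 ≈ 16991.87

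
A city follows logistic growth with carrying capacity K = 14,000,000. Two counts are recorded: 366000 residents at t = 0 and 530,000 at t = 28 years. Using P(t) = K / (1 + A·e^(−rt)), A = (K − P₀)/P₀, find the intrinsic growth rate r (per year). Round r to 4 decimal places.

r ≈ 0.0137 per year

A = (14000000 − 366000)/366000 = 37.25137
530000 = 14000000/(1 + 37.25137·e^(−r·28)) → e^(−28r) = (26.41509 − 1)/37.25137 = 0.682259
r = −ln(0.682259)/28 = 0.38235/28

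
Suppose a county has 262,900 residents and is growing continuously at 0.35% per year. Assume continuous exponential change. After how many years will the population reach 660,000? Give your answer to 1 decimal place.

660000 = 262900 · e^(0.0035·t)
t = ln(660000/262900) / 0.0035 = ln(2.51046) / 0.0035 = 0.92047 / 0.0035

t ≈ 263.0 years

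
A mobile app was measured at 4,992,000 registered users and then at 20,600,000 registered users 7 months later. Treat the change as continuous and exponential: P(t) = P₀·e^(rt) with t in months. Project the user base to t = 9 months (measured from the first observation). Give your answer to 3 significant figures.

r = ln(20600000/4992000) / 7 ≈ 0.202493 per month
P(9) = 4992000 · e^(0.202493·9) = 4992000 · 6.18695 ≈ 30885229.5

≈ 30,900,000 registered users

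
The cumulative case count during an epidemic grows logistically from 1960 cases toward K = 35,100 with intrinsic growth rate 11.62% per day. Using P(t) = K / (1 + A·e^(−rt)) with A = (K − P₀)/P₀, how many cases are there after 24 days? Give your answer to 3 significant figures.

≈ 17,200 cases

A = (35100 − 1960)/1960 = 16.90816
P(24) = 35100 / (1 + 16.90816·e^(−0.1162·24)) = 35100 / (1 + 16.90816·0.061495)
= 35100 / 2.03977 ≈ 17207.85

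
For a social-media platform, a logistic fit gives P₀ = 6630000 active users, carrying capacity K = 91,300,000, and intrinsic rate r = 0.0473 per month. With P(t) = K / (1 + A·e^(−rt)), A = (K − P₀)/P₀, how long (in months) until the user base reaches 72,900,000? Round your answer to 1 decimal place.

t ≈ 83.0 months

A = (91300000 − 6630000)/6630000 = 12.77074
72900000 = 91300000/(1 + 12.77074·e^(−0.0473t)) → 1 + 12.77074·e^(−0.0473t) = 1.2524
e^(−0.0473t) = 0.019764 → t = ln(50.59711)/0.0473 = 3.92389/0.0473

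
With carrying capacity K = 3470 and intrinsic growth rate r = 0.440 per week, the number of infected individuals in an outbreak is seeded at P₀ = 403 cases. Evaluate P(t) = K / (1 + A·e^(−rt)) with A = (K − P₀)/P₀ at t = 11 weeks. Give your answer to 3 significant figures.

≈ 3,270 cases

A = (3470 − 403)/403 = 7.61042
P(11) = 3470 / (1 + 7.61042·e^(−0.44·11)) = 3470 / (1 + 7.61042·0.007907)
= 3470 / 1.06018 ≈ 3273.04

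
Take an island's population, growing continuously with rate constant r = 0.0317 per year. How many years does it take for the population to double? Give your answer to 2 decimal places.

doubling time ≈ 21.87 years

doubling time = ln(2) / |r| = 0.69315 / 0.0317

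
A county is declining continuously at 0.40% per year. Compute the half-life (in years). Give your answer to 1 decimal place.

half-life = ln(2) / |r| = 0.69315 / 0.004

half-life ≈ 173.3 years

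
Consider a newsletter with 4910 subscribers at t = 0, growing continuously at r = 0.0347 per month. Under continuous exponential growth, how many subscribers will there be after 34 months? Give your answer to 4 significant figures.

≈ 15,980 subscribers

P(34) = 4910 · e^(0.0347·34) = 4910 · e^(1.1798)
= 4910 · 3.25372 ≈ 15975.78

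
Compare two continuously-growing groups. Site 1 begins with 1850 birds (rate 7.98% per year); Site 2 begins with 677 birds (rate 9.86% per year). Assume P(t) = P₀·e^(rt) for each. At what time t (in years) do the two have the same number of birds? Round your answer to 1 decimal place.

1850·e^(0.0798t) = 677·e^(0.0986t)
1850/677 = e^((0.0986 − 0.0798)t) → ln(2.73264) = 0.0188·t
t = 1.00527 / 0.0188

t ≈ 53.5 years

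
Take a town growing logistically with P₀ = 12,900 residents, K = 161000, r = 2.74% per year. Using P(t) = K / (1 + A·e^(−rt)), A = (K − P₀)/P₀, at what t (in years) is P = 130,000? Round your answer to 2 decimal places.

A = (161000 − 12900)/12900 = 11.48062
130000 = 161000/(1 + 11.48062·e^(−0.0274t)) → 1 + 11.48062·e^(−0.0274t) = 1.23846
e^(−0.0274t) = 0.020771 → t = ln(48.14454)/0.0274 = 3.87421/0.0274

t ≈ 141.39 years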